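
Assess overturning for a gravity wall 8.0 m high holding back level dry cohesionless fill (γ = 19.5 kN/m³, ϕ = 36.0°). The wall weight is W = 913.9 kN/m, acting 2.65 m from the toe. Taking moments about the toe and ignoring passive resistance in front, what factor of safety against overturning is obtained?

K_a = tan²(45° − 36.0°/2) = 0.2596.
P_a = ½K_aγH² = 0.5×0.2596×19.5×8.0² = 162.0 kN/m, acting at H/3 = 2.667 m above the base.
Overturning moment M_o = P_a × H/3 = 162.0 × 2.667 = 432.0.
Resisting moment M_r = W × 2.65 = 913.9 × 2.65 = 2422.
FS_overturning = M_r/M_o = 2422/432.0 = 5.606.

5.61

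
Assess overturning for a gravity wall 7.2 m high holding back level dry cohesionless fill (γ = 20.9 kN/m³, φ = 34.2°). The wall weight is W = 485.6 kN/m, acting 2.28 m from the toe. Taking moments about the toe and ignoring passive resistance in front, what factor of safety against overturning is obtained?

K_a = tan²(45° − 34.2°/2) = 0.2803.
P_a = ½K_aγH² = 0.5×0.2803×20.9×7.2² = 151.9 kN/m, acting at H/3 = 2.400 m above the base.
Overturning moment M_o = P_a × H/3 = 151.9 × 2.400 = 364.5.
Resisting moment M_r = W × 2.28 = 485.6 × 2.28 = 1107.
FS_overturning = M_r/M_o = 1107/364.5 = 3.038.

3.04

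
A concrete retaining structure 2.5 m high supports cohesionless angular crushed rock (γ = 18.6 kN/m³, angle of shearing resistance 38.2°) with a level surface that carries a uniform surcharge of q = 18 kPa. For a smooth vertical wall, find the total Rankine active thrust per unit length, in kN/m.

24.3 kN/m

K_a = tan²(45° − φ/2) = 0.2358.
Soil triangle: ½ K_a γ H² = 0.5×0.2358×18.6×2.5² = 13.70 kN/m.
Surcharge rectangle: K_a q H = 0.2358×18×2.5 = 10.61 kN/m.
Total = 13.70 + 10.61 = 24.32 kN/m.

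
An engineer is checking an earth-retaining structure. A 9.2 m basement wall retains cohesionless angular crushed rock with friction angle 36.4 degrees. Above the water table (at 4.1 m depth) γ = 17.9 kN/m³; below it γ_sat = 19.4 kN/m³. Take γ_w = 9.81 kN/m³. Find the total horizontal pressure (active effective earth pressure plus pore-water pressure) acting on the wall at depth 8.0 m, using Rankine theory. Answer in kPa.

K_a = (1 − sin φ)/(1 + sin φ) = 0.2552.
γ' = 19.4 − 9.81 = 9.590 kN/m³.
Effective vertical stress at 8.0 m: σ'_v = 17.9×4.1 + 9.590×3.90 = 110.8 kPa.
σ'_h = K_a σ'_v = 0.2552 × 110.8 = 28.27 kPa; u = γ_w × 3.90 = 38.26 kPa.
Total σ_h = 28.27 + 38.26 = 66.53 kPa.

66.5 kPa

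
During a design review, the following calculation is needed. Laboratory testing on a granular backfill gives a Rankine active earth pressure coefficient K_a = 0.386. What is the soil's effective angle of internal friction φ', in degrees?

K_a = tan²(45° − φ/2) ⇒ 45° − φ/2 = arctan(√0.386) = 31.85°.
φ = 2(45° − 31.85°) = 26.30°.

26.3°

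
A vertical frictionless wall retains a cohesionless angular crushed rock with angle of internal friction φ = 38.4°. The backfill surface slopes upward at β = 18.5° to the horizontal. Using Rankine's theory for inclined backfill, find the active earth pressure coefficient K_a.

0.265

K_a = cos β · (cos β − √(cos²β − cos²φ)) / (cos β + √(cos²β − cos²φ)).
cos β = 0.9483, cos φ = 0.7837, √(cos²β − cos²φ) = 0.5340.
K_a = 0.9483 × (0.9483 − 0.5340)/(0.9483 + 0.5340) = 0.2651.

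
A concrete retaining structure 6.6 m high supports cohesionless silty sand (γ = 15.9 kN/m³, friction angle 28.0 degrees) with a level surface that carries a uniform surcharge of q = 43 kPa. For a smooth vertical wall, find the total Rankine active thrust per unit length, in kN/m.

K_a = tan²(45° − φ/2) = 0.3610.
Soil triangle: ½ K_a γ H² = 0.5×0.3610×15.9×6.6² = 125.0 kN/m.
Surcharge rectangle: K_a q H = 0.3610×43×6.6 = 102.5 kN/m.
Total = 125.0 + 102.5 = 227.5 kN/m.

227 kN/m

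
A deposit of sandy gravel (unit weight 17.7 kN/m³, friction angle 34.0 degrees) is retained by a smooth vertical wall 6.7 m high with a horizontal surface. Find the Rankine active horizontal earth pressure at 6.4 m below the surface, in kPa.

K_a = (1 − sin φ)/(1 + sin φ) = 0.2827.
σ_h = K_a γ z = 0.2827 × 17.7 × 6.4 = 32.03 kPa.

32.0 kPa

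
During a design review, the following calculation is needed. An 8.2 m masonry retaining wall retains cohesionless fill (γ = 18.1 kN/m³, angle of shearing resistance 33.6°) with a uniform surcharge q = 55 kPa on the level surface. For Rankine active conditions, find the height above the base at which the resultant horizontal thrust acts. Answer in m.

3.32 m

K_a = 0.2875.
Triangular part P₁ = ½K_aγH² = 175.0 at H/3 = 2.733 m; rectangular part P₂ = K_a q H = 129.7 at H/2 = 4.100 m.
ȳ = (P₁·2.733 + P₂·4.100)/(P₁+P₂) = 3.315 m.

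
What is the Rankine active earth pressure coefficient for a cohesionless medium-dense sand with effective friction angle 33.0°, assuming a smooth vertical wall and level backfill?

K_a = (1 − sin φ)/(1 + sin φ) = (1 − sin 33.0°)/(1 + sin 33.0°) = 0.2948.

0.295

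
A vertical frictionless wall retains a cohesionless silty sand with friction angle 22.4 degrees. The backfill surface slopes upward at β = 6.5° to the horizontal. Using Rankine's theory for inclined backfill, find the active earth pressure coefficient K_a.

K_a = cos β · (cos β − √(cos²β − cos²φ)) / (cos β + √(cos²β − cos²φ)).
cos β = 0.9936, cos φ = 0.9245, √(cos²β − cos²φ) = 0.3639.
K_a = 0.9936 × (0.9936 − 0.3639)/(0.9936 + 0.3639) = 0.4609.

0.461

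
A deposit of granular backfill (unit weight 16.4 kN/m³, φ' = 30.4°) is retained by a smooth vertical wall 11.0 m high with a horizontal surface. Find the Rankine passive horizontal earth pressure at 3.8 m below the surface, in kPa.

K_p = (1 + sin φ)/(1 − sin φ) = 3.049.
σ_h = K_p γ z = 3.049 × 16.4 × 3.8 = 190.0 kPa.

190 kPa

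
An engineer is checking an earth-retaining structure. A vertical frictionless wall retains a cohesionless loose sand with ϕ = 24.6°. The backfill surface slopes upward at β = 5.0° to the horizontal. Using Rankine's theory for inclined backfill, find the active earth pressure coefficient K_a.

0.418

K_a = cos β · (cos β − √(cos²β − cos²φ)) / (cos β + √(cos²β − cos²φ)).
cos β = 0.9962, cos φ = 0.9092, √(cos²β − cos²φ) = 0.4071.
K_a = 0.9962 × (0.9962 − 0.4071)/(0.9962 + 0.4071) = 0.4182.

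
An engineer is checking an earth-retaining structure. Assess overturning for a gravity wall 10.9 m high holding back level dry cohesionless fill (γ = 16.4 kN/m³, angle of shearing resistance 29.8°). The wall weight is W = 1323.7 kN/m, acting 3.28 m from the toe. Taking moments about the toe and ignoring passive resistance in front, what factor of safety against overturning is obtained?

K_a = tan²(45° − 29.8°/2) = 0.3360.
P_a = ½K_aγH² = 0.5×0.3360×16.4×10.9² = 327.4 kN/m, acting at H/3 = 3.633 m above the base.
Overturning moment M_o = P_a × H/3 = 327.4 × 3.633 = 1189.
Resisting moment M_r = W × 3.28 = 1323.7 × 3.28 = 4342.
FS_overturning = M_r/M_o = 4342/1189 = 3.650.

3.65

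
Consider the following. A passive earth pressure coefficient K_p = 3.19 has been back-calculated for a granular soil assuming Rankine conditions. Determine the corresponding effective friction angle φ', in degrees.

31.5°

K_p = (1+sin φ)/(1−sin φ) ⇒ sin φ = (K_p − 1)/(K_p + 1) = 0.5227.
φ = arcsin(0.5227) = 31.51°.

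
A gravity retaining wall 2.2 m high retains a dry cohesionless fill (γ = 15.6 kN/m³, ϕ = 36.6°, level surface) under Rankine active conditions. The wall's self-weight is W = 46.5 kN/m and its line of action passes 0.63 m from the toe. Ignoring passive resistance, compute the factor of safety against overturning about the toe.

K_a = tan²(45° − 36.6°/2) = 0.2530.
P_a = ½K_aγH² = 0.5×0.2530×15.6×2.2² = 9.550 kN/m, acting at H/3 = 0.7333 m above the base.
Overturning moment M_o = P_a × H/3 = 9.550 × 0.7333 = 7.003.
Resisting moment M_r = W × 0.63 = 46.5 × 0.63 = 29.30.
FS_overturning = M_r/M_o = 29.30/7.003 = 4.183.

4.18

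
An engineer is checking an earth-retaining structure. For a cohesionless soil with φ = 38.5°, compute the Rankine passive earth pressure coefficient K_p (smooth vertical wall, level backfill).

K_p = (1 + sin φ)/(1 − sin φ) = tan²(45° + 38.5°/2) = 4.298.

4.30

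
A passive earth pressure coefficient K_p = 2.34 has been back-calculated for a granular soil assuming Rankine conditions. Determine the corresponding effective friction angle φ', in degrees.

K_p = (1+sin φ)/(1−sin φ) ⇒ sin φ = (K_p − 1)/(K_p + 1) = 0.4012.
φ = arcsin(0.4012) = 23.65°.

23.7°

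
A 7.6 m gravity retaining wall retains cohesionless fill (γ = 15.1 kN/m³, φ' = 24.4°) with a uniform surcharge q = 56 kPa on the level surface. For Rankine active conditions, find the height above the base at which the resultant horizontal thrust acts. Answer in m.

K_a = 0.4153.
Triangular part P₁ = ½K_aγH² = 181.1 at H/3 = 2.533 m; rectangular part P₂ = K_a q H = 176.8 at H/2 = 3.800 m.
ȳ = (P₁·2.533 + P₂·3.800)/(P₁+P₂) = 3.159 m.

3.16 m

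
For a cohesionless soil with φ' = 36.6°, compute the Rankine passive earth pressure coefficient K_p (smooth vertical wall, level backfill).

3.95

K_p = (1 + sin φ)/(1 − sin φ) = tan²(45° + 36.6°/2) = 3.953.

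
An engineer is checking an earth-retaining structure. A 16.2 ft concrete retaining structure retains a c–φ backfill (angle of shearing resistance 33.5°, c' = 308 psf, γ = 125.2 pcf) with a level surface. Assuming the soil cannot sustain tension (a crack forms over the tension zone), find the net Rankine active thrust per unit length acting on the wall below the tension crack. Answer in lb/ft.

K_a = 0.2887; √K_a = 0.5373.
Tension-crack depth z_c = 2c/(γ√K_a) = 2×308/(125.2×0.5373) = 9.157 ft.
σ_a at base = K_a γ H − 2c√K_a = 0.2887×125.2×16.2 − 2×308×0.5373 = 254.6 psf.
P_a = ½ × 254.6 × (H − z_c) = 0.5×254.6×7.043 = 896.6 lb/ft.

897 lb/ft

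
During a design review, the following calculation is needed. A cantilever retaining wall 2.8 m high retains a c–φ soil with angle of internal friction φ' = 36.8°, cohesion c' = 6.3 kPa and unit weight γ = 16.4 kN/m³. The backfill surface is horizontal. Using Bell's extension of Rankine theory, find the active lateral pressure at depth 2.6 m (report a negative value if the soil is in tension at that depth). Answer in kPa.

4.38 kPa

K_a = (1 − sin φ)/(1 + sin φ) = 0.2508.
σ_a = K_a γ z − 2c√K_a = 0.2508×16.4×2.6 − 2×6.3×0.5008 = 4.383 kPa.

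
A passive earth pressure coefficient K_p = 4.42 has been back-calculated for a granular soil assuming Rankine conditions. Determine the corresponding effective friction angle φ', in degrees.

39.1°

K_p = (1+sin φ)/(1−sin φ) ⇒ sin φ = (K_p − 1)/(K_p + 1) = 0.6310.
φ = arcsin(0.6310) = 39.12°.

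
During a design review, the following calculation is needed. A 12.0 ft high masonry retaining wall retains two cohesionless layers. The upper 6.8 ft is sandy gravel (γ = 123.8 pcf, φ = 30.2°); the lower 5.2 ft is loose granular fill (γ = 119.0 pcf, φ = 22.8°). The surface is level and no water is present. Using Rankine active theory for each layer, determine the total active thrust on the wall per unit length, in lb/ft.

K_a1 = tan²(45°−30.2°/2) = 0.3307; K_a2 = tan²(45°−22.8°/2) = 0.4414.
Layer 1: σ at base = K_a1 γ₁ h₁ = 278.4 psf; P₁ = ½×278.4×6.8 = 946.4.
Layer 2: σ_v at top = γ₁h₁ = 841.8; σ_h top = K_a2×841.8 = 371.6; σ_h base = K_a2×(841.8+119.0×5.2) = 644.8.
P₂ = ½(371.6+644.8)×5.2 = 2643. Total P_a = 946.4+2643 = 3589 lb/ft.

3590 lb/ft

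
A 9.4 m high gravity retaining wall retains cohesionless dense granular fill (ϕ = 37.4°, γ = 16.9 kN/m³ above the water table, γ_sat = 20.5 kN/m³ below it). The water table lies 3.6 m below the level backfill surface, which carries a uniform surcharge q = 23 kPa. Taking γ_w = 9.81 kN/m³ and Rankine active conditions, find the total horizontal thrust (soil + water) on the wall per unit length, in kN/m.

K_a = tan²(45° − φ/2) = 0.2443.
γ' = 20.5 − 9.81 = 10.69 kN/m³. h₂ = H − d_w = 5.8 m.
σ'_h: at surface K_a·q = 5.618; at WT K_a(q+γd_w) = 20.48; at base K_a(q+γd_w+γ'h₂) = 35.62 kPa.
P₁ = ½(5.618+20.48)×3.6 = 46.97; P₂ = ½(20.48+35.62)×5.8 = 162.7; P_w = ½γ_w h₂² = 165.0.
Total = 46.97+162.7+165.0 = 374.7 kN/m.

375 kN/m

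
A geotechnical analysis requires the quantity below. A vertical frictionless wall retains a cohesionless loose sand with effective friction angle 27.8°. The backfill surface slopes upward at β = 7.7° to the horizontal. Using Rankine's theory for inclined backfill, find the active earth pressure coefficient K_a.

K_a = cos β · (cos β − √(cos²β − cos²φ)) / (cos β + √(cos²β − cos²φ)).
cos β = 0.9910, cos φ = 0.8846, √(cos²β − cos²φ) = 0.4467.
K_a = 0.9910 × (0.9910 − 0.4467)/(0.9910 + 0.4467) = 0.3751.

0.375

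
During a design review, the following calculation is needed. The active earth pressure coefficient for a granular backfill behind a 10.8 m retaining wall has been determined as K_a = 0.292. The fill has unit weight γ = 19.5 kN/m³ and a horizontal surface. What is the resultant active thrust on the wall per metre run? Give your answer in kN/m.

332 kN/m

P = ½ K_a γ H² = 0.5 × 0.292 × 19.5 × 10.8² = 332.1 kN/m.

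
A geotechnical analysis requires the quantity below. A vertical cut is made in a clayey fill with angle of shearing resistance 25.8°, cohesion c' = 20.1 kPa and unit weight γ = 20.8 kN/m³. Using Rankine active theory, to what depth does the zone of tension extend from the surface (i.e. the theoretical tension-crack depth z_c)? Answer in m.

3.08 m

K_a = tan²(45° − 25.8°/2) = 0.3935; √K_a = 0.6273.
The active pressure is zero where K_a γ z = 2c√K_a, so z_c = 2c/(γ√K_a) = 2×20.1/(20.8×0.6273) = 3.081 m.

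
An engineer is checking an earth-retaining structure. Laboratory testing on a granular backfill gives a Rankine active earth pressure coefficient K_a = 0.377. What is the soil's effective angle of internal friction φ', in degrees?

26.9°

K_a = tan²(45° − φ/2) ⇒ 45° − φ/2 = arctan(√0.377) = 31.55°.
φ = 2(45° − 31.55°) = 26.90°.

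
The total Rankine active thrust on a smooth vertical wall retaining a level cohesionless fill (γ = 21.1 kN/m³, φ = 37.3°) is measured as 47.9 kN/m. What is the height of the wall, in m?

4.30 m

K_a = 0.2453. P_a = ½ K_a γ H² ⇒ H = √(2P_a/(K_a γ)).
H = √(2×47.9/(0.2453×21.1)) = 4.302 m.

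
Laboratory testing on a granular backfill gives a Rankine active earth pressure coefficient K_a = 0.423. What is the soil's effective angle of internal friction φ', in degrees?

K_a = tan²(45° − φ/2) ⇒ 45° − φ/2 = arctan(√0.423) = 33.04°.
φ = 2(45° − 33.04°) = 23.92°.

23.9°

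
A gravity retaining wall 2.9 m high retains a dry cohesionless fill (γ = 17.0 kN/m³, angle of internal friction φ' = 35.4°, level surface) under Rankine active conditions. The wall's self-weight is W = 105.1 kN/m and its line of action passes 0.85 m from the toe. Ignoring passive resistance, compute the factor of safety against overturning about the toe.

4.85

K_a = tan²(45° − 35.4°/2) = 0.2664.
P_a = ½K_aγH² = 0.5×0.2664×17.0×2.9² = 19.04 kN/m, acting at H/3 = 0.9667 m above the base.
Overturning moment M_o = P_a × H/3 = 19.04 × 0.9667 = 18.41.
Resisting moment M_r = W × 0.85 = 105.1 × 0.85 = 89.33.
FS_overturning = M_r/M_o = 89.33/18.41 = 4.853.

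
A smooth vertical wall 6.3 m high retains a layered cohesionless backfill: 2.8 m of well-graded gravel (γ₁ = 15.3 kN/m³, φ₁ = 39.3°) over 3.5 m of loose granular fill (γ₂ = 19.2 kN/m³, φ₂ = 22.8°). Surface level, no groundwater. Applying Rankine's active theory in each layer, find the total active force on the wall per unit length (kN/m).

132 kN/m

K_a1 = tan²(45°−39.3°/2) = 0.2245; K_a2 = tan²(45°−22.8°/2) = 0.4414.
Layer 1: σ at base = K_a1 γ₁ h₁ = 9.616 kPa; P₁ = ½×9.616×2.8 = 13.46.
Layer 2: σ_v at top = γ₁h₁ = 42.84; σ_h top = K_a2×42.84 = 18.91; σ_h base = K_a2×(42.84+19.2×3.5) = 48.57.
P₂ = ½(18.91+48.57)×3.5 = 118.1. Total P_a = 13.46+118.1 = 131.6 kN/m.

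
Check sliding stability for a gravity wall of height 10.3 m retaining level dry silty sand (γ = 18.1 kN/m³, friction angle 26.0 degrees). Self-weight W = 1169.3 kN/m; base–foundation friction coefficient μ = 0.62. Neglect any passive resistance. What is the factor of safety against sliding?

1.93

K_a = tan²(45° − 26.0°/2) = 0.3905.
P_a = ½K_aγH² = 0.5×0.3905×18.1×10.3² = 374.9 kN/m, acting at H/3 = 3.433 m above the base.
FS_sliding = μW / P_a = 0.62×1169.3 / 374.9 = 1.934.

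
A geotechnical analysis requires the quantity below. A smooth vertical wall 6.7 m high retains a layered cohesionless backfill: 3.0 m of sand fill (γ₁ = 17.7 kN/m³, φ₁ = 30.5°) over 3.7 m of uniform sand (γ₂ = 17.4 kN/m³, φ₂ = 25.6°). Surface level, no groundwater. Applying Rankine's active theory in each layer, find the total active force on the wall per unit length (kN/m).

K_a1 = tan²(45°−30.5°/2) = 0.3267; K_a2 = tan²(45°−25.6°/2) = 0.3966.
Layer 1: σ at base = K_a1 γ₁ h₁ = 17.35 kPa; P₁ = ½×17.35×3.0 = 26.02.
Layer 2: σ_v at top = γ₁h₁ = 53.10; σ_h top = K_a2×53.10 = 21.06; σ_h base = K_a2×(53.10+17.4×3.7) = 46.59.
P₂ = ½(21.06+46.59)×3.7 = 125.1. Total P_a = 26.02+125.1 = 151.2 kN/m.

151 kN/m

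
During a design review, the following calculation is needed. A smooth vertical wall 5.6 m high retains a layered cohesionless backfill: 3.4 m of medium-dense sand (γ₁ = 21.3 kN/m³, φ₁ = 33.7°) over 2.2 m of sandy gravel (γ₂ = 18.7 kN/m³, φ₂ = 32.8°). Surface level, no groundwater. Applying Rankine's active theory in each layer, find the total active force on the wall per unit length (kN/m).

96.1 kN/m

K_a1 = tan²(45°−33.7°/2) = 0.2863; K_a2 = tan²(45°−32.8°/2) = 0.2973.
Layer 1: σ at base = K_a1 γ₁ h₁ = 20.73 kPa; P₁ = ½×20.73×3.4 = 35.25.
Layer 2: σ_v at top = γ₁h₁ = 72.42; σ_h top = K_a2×72.42 = 21.53; σ_h base = K_a2×(72.42+18.7×2.2) = 33.76.
P₂ = ½(21.53+33.76)×2.2 = 60.81. Total P_a = 35.25+60.81 = 96.06 kN/m.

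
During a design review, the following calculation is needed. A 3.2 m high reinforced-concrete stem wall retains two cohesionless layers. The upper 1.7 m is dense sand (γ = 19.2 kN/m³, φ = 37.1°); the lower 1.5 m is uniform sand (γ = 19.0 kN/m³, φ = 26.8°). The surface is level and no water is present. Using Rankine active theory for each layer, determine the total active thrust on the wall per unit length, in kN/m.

K_a1 = tan²(45°−37.1°/2) = 0.2475; K_a2 = tan²(45°−26.8°/2) = 0.3785.
Layer 1: σ at base = K_a1 γ₁ h₁ = 8.078 kPa; P₁ = ½×8.078×1.7 = 6.867.
Layer 2: σ_v at top = γ₁h₁ = 32.64; σ_h top = K_a2×32.64 = 12.35; σ_h base = K_a2×(32.64+19.0×1.5) = 23.14.
P₂ = ½(12.35+23.14)×1.5 = 26.62. Total P_a = 6.867+26.62 = 33.49 kN/m.

33.5 kN/m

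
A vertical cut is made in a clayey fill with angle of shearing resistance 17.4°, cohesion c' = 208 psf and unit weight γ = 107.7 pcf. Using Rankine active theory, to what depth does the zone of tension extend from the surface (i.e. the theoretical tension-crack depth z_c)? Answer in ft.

5.26 ft

K_a = tan²(45° − 17.4°/2) = 0.5396; √K_a = 0.7346.
The active pressure is zero where K_a γ z = 2c√K_a, so z_c = 2c/(γ√K_a) = 2×208/(107.7×0.7346) = 5.258 ft.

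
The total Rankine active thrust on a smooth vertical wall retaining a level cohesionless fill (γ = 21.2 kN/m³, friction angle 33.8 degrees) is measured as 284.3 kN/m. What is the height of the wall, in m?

K_a = 0.2851. P_a = ½ K_a γ H² ⇒ H = √(2P_a/(K_a γ)).
H = √(2×284.3/(0.2851×21.2)) = 9.699 m.

9.70 m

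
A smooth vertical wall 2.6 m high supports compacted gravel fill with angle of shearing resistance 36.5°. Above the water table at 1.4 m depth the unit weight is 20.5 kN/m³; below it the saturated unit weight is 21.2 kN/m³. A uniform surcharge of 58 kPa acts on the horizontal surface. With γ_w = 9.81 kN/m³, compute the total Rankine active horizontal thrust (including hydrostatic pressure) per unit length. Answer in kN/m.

61.3 kN/m

K_a = tan²(45° − φ/2) = 0.2541.
γ' = 21.2 − 9.81 = 11.39 kN/m³. h₂ = H − d_w = 1.2 m.
σ'_h: at surface K_a·q = 14.74; at WT K_a(q+γd_w) = 22.03; at base K_a(q+γd_w+γ'h₂) = 25.50 kPa.
P₁ = ½(14.74+22.03)×1.4 = 25.73; P₂ = ½(22.03+25.50)×1.2 = 28.52; P_w = ½γ_w h₂² = 7.063.
Total = 25.73+28.52+7.063 = 61.31 kN/m.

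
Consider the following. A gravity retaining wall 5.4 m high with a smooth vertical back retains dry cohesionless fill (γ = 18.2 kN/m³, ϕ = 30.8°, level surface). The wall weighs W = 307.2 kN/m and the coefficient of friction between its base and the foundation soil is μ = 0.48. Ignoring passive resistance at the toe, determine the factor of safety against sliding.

K_a = tan²(45° − 30.8°/2) = 0.3227.
P_a = ½K_aγH² = 0.5×0.3227×18.2×5.4² = 85.63 kN/m, acting at H/3 = 1.800 m above the base.
FS_sliding = μW / P_a = 0.48×307.2 / 85.63 = 1.722.

1.72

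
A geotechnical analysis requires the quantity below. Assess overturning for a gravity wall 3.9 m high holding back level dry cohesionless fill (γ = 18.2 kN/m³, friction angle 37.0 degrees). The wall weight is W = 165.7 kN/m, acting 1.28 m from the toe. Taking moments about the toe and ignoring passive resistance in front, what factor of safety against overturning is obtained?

K_a = tan²(45° − 37.0°/2) = 0.2486.
P_a = ½K_aγH² = 0.5×0.2486×18.2×3.9² = 34.41 kN/m, acting at H/3 = 1.300 m above the base.
Overturning moment M_o = P_a × H/3 = 34.41 × 1.300 = 44.73.
Resisting moment M_r = W × 1.28 = 165.7 × 1.28 = 212.1.
FS_overturning = M_r/M_o = 212.1/44.73 = 4.742.

4.74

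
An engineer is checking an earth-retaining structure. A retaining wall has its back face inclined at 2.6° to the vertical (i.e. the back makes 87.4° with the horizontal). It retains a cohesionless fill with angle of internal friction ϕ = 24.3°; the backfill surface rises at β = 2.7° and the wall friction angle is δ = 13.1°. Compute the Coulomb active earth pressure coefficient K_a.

0.409

K_a = sin²(α+φ) / [sin²α · sin(α−δ) · (1 + √{sin(φ+δ)sin(φ−β) / (sin(α−δ)sin(α+β))})²].
With α = 87.4°, φ = 24.3°, δ = 13.1°, β = 2.7°: K_a = 0.4092.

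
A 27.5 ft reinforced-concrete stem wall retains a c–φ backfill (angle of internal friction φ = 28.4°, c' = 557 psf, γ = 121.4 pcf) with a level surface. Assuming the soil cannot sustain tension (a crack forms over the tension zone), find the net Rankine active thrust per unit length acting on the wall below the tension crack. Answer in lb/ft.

K_a = 0.3554; √K_a = 0.5961.
Tension-crack depth z_c = 2c/(γ√K_a) = 2×557/(121.4×0.5961) = 15.39 ft.
σ_a at base = K_a γ H − 2c√K_a = 0.3554×121.4×27.5 − 2×557×0.5961 = 522.3 psf.
P_a = ½ × 522.3 × (H − z_c) = 0.5×522.3×12.11 = 3162 lb/ft.

3160 lb/ft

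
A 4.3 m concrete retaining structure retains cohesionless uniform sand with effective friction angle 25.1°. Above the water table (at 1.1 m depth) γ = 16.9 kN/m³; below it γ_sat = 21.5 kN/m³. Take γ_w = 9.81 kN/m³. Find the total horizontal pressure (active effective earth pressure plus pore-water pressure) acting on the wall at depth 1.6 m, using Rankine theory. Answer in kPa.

K_a = (1 − sin φ)/(1 + sin φ) = 0.4043.
γ' = 21.5 − 9.81 = 11.69 kN/m³.
Effective vertical stress at 1.6 m: σ'_v = 16.9×1.1 + 11.69×0.500 = 24.43 kPa.
σ'_h = K_a σ'_v = 0.4043 × 24.43 = 9.879 kPa; u = γ_w × 0.500 = 4.905 kPa.
Total σ_h = 9.879 + 4.905 = 14.78 kPa.

14.8 kPa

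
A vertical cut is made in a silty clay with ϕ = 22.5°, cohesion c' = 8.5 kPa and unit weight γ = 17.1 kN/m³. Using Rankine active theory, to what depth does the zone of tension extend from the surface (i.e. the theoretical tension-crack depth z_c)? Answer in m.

1.49 m

K_a = tan²(45° − 22.5°/2) = 0.4465; √K_a = 0.6682.
The active pressure is zero where K_a γ z = 2c√K_a, so z_c = 2c/(γ√K_a) = 2×8.5/(17.1×0.6682) = 1.488 m.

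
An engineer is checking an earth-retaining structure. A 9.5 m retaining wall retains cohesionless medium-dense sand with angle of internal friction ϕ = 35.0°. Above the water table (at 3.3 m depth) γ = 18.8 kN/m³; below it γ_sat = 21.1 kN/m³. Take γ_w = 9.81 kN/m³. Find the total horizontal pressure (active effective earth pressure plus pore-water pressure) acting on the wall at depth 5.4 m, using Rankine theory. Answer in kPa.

43.8 kPa

K_a = (1 − sin φ)/(1 + sin φ) = 0.2710.
γ' = 21.1 − 9.81 = 11.29 kN/m³.
Effective vertical stress at 5.4 m: σ'_v = 18.8×3.3 + 11.29×2.10 = 85.75 kPa.
σ'_h = K_a σ'_v = 0.2710 × 85.75 = 23.24 kPa; u = γ_w × 2.10 = 20.60 kPa.
Total σ_h = 23.24 + 20.60 = 43.84 kPa.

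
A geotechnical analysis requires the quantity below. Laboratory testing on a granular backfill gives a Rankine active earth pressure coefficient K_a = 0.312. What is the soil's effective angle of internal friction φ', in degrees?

K_a = tan²(45° − φ/2) ⇒ 45° − φ/2 = arctan(√0.312) = 29.19°.
φ = 2(45° − 29.19°) = 31.63°.

31.6°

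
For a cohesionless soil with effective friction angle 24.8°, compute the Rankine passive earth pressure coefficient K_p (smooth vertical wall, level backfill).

2.45

K_p = (1 + sin φ)/(1 − sin φ) = tan²(45° + 24.8°/2) = 2.445.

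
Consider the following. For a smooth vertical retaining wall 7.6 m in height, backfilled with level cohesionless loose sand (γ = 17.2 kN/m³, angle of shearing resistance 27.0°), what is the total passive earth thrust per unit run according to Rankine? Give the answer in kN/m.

K_p = tan²(45° + φ/2) = 2.663.
P_p = ½ K_p γ H² = 0.5 × 2.663 × 17.2 × 7.6² = 1323 kN/m.

1320 kN/m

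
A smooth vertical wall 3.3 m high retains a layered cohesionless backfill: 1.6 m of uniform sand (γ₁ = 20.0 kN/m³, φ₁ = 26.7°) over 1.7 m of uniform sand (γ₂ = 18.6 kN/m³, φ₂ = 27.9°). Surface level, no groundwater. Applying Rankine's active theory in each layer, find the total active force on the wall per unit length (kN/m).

39.2 kN/m

K_a1 = tan²(45°−26.7°/2) = 0.3800; K_a2 = tan²(45°−27.9°/2) = 0.3625.
Layer 1: σ at base = K_a1 γ₁ h₁ = 12.16 kPa; P₁ = ½×12.16×1.6 = 9.727.
Layer 2: σ_v at top = γ₁h₁ = 32.00; σ_h top = K_a2×32.00 = 11.60; σ_h base = K_a2×(32.00+18.6×1.7) = 23.06.
P₂ = ½(11.60+23.06)×1.7 = 29.46. Total P_a = 9.727+29.46 = 39.19 kN/m.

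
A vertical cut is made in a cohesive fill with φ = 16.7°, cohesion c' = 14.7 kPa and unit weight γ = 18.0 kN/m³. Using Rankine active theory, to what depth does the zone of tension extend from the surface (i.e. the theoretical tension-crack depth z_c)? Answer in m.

K_a = tan²(45° − 16.7°/2) = 0.5536; √K_a = 0.7440.
The active pressure is zero where K_a γ z = 2c√K_a, so z_c = 2c/(γ√K_a) = 2×14.7/(18.0×0.7440) = 2.195 m.

2.20 m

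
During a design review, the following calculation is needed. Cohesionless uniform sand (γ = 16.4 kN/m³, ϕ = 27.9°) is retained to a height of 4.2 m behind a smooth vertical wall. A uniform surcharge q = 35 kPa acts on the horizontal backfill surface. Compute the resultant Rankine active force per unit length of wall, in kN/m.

K_a = tan²(45° − φ/2) = 0.3625.
Soil triangle: ½ K_a γ H² = 0.5×0.3625×16.4×4.2² = 52.43 kN/m.
Surcharge rectangle: K_a q H = 0.3625×35×4.2 = 53.28 kN/m.
Total = 52.43 + 53.28 = 105.7 kN/m.

106 kN/m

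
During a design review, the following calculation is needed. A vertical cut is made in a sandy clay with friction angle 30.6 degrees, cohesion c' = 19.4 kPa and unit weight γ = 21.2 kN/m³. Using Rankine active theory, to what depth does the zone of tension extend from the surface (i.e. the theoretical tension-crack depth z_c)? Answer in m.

3.21 m

K_a = tan²(45° − 30.6°/2) = 0.3253; √K_a = 0.5704.
The active pressure is zero where K_a γ z = 2c√K_a, so z_c = 2c/(γ√K_a) = 2×19.4/(21.2×0.5704) = 3.209 m.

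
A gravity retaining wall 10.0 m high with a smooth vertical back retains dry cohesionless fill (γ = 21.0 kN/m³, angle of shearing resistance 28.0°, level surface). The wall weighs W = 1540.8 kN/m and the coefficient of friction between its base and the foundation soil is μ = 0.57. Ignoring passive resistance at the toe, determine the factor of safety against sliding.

2.32

K_a = tan²(45° − 28.0°/2) = 0.3610.
P_a = ½K_aγH² = 0.5×0.3610×21.0×10.0² = 379.1 kN/m, acting at H/3 = 3.333 m above the base.
FS_sliding = μW / P_a = 0.57×1540.8 / 379.1 = 2.317.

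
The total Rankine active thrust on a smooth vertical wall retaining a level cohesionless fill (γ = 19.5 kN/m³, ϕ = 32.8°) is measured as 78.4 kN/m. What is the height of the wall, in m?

5.20 m

K_a = 0.2973. P_a = ½ K_a γ H² ⇒ H = √(2P_a/(K_a γ)).
H = √(2×78.4/(0.2973×19.5)) = 5.201 m.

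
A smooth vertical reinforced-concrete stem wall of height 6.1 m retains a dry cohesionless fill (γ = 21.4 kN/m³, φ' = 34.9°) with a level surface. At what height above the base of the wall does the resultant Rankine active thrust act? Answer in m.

K_a = 0.2721.
The pressure distribution is triangular, so the resultant acts at H/3 above the base = 6.1/3 = 2.033 m.

2.03 m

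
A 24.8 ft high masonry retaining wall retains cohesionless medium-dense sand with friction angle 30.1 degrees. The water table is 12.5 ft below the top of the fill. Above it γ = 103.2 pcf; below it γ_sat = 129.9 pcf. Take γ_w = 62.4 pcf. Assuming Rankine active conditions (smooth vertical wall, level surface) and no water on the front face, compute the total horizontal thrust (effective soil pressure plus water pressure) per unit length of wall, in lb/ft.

K_a = tan²(45° − φ/2) = 0.3320.
γ' = 129.9 − 62.4 = 67.50 pcf. Depth below WT = 12.3 ft.
σ'_h at WT = K_a γ d_w = 428.3 psf; at base = 428.3 + K_a γ' × 12.3 = 703.9 psf.
P₁ (0–12.5 ft) = ½×428.3×12.5 = 2677. P₂ (12.5–24.8 ft) = ½(428.3+703.9)×12.3 = 6963.
P_w = ½ γ_w h₂² = 0.5×62.4×12.3² = 4720. Total = 2677+6963+4720 = 14360 lb/ft.

14400 lb/ft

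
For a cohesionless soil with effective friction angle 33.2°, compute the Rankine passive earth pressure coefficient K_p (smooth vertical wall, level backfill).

3.42

K_p = (1 + sin φ)/(1 − sin φ) = tan²(45° + 33.2°/2) = 3.421.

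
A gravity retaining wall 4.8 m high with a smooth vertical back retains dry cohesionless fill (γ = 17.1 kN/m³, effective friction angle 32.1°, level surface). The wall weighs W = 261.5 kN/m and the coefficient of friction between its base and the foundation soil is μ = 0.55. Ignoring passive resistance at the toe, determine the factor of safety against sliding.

2.39

K_a = tan²(45° − 32.1°/2) = 0.3060.
P_a = ½K_aγH² = 0.5×0.3060×17.1×4.8² = 60.28 kN/m, acting at H/3 = 1.600 m above the base.
FS_sliding = μW / P_a = 0.55×261.5 / 60.28 = 2.386.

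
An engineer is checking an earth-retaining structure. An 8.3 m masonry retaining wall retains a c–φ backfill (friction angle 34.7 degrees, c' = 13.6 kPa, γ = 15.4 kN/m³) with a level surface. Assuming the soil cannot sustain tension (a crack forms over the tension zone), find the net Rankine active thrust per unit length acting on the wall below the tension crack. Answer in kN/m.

51.3 kN/m

K_a = 0.2745; √K_a = 0.5239.
Tension-crack depth z_c = 2c/(γ√K_a) = 2×13.6/(15.4×0.5239) = 3.371 m.
σ_a at base = K_a γ H − 2c√K_a = 0.2745×15.4×8.3 − 2×13.6×0.5239 = 20.83 kPa.
P_a = ½ × 20.83 × (H − z_c) = 0.5×20.83×4.929 = 51.34 kN/m.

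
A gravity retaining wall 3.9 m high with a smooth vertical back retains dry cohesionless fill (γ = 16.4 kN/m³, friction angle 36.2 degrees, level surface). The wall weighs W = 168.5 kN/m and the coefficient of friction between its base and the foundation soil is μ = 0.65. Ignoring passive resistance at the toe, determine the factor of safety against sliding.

3.41

K_a = tan²(45° − 36.2°/2) = 0.2574.
P_a = ½K_aγH² = 0.5×0.2574×16.4×3.9² = 32.10 kN/m, acting at H/3 = 1.300 m above the base.
FS_sliding = μW / P_a = 0.65×168.5 / 32.10 = 3.412.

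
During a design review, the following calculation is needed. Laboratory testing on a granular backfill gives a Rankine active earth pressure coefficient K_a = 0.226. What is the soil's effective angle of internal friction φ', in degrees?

K_a = tan²(45° − φ/2) ⇒ 45° − φ/2 = arctan(√0.226) = 25.43°.
φ = 2(45° − 25.43°) = 39.15°.

39.1°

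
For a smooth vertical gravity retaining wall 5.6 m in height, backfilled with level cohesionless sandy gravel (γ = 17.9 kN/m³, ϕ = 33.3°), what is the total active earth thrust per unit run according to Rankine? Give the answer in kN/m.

K_a = tan²(45° − φ/2) = 0.2911.
P_a = ½ K_a γ H² = 0.5 × 0.2911 × 17.9 × 5.6² = 81.71 kN/m.

81.7 kN/m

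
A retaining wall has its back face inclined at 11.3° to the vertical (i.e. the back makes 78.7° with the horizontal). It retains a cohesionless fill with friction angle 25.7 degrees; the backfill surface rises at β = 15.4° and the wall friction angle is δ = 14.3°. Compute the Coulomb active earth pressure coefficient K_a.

K_a = sin²(α+φ) / [sin²α · sin(α−δ) · (1 + √{sin(φ+δ)sin(φ−β) / (sin(α−δ)sin(α+β))})²].
With α = 78.7°, φ = 25.7°, δ = 14.3°, β = 15.4°: K_a = 0.5871.

0.587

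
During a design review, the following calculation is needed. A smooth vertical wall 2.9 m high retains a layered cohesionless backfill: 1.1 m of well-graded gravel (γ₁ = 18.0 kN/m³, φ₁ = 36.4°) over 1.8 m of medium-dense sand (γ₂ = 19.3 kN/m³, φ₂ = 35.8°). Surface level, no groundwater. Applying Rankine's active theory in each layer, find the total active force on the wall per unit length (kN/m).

20.3 kN/m

K_a1 = tan²(45°−36.4°/2) = 0.2552; K_a2 = tan²(45°−35.8°/2) = 0.2619.
Layer 1: σ at base = K_a1 γ₁ h₁ = 5.052 kPa; P₁ = ½×5.052×1.1 = 2.779.
Layer 2: σ_v at top = γ₁h₁ = 19.80; σ_h top = K_a2×19.80 = 5.185; σ_h base = K_a2×(19.80+19.3×1.8) = 14.28.
P₂ = ½(5.185+14.28)×1.8 = 17.52. Total P_a = 2.779+17.52 = 20.30 kN/m.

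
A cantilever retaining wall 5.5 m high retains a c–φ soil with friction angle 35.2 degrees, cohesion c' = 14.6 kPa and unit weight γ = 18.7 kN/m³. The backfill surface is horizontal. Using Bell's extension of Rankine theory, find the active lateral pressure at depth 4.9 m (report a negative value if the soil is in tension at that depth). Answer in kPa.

9.48 kPa

K_a = (1 − sin φ)/(1 + sin φ) = 0.2687.
σ_a = K_a γ z − 2c√K_a = 0.2687×18.7×4.9 − 2×14.6×0.5184 = 9.484 kPa.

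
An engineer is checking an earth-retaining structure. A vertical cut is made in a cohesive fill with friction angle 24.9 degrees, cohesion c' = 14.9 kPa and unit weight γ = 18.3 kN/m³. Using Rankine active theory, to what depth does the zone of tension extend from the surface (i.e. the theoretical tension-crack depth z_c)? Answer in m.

K_a = tan²(45° − 24.9°/2) = 0.4074; √K_a = 0.6383.
The active pressure is zero where K_a γ z = 2c√K_a, so z_c = 2c/(γ√K_a) = 2×14.9/(18.3×0.6383) = 2.551 m.

2.55 m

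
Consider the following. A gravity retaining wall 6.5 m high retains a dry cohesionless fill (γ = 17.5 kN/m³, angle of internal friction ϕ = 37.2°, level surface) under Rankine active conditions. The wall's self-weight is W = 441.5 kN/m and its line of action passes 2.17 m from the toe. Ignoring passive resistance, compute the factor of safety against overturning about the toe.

K_a = tan²(45° − 37.2°/2) = 0.2464.
P_a = ½K_aγH² = 0.5×0.2464×17.5×6.5² = 91.10 kN/m, acting at H/3 = 2.167 m above the base.
Overturning moment M_o = P_a × H/3 = 91.10 × 2.167 = 197.4.
Resisting moment M_r = W × 2.17 = 441.5 × 2.17 = 958.1.
FS_overturning = M_r/M_o = 958.1/197.4 = 4.854.

4.85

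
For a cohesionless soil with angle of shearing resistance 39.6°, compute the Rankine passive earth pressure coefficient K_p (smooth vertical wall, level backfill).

4.52

K_p = (1 + sin φ)/(1 − sin φ) = tan²(45° + 39.6°/2) = 4.516.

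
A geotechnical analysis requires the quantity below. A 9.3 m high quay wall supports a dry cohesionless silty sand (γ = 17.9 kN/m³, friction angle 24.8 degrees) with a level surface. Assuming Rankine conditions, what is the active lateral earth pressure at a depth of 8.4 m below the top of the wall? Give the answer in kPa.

K_a = (1 − sin φ)/(1 + sin φ) = 0.4090.
σ_h = K_a γ z = 0.4090 × 17.9 × 8.4 = 61.50 kPa.

61.5 kPa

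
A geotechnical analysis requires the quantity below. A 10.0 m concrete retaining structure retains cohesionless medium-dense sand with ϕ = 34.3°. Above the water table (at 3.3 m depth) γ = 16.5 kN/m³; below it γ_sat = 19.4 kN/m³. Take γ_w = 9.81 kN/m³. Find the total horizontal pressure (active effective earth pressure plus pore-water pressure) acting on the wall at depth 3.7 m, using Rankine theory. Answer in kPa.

20.2 kPa

K_a = (1 − sin φ)/(1 + sin φ) = 0.2792.
γ' = 19.4 − 9.81 = 9.590 kN/m³.
Effective vertical stress at 3.7 m: σ'_v = 16.5×3.3 + 9.590×0.400 = 58.29 kPa.
σ'_h = K_a σ'_v = 0.2792 × 58.29 = 16.27 kPa; u = γ_w × 0.400 = 3.924 kPa.
Total σ_h = 16.27 + 3.924 = 20.20 kPa.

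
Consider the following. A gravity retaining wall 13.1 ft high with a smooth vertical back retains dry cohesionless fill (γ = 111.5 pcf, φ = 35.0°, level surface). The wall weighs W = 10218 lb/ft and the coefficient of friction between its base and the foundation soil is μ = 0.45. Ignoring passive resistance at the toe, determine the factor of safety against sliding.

1.77

K_a = tan²(45° − 35.0°/2) = 0.2710.
P_a = ½K_aγH² = 0.5×0.2710×111.5×13.1² = 2593 lb/ft, acting at H/3 = 4.367 ft above the base.
FS_sliding = μW / P_a = 0.45×10218 / 2593 = 1.774.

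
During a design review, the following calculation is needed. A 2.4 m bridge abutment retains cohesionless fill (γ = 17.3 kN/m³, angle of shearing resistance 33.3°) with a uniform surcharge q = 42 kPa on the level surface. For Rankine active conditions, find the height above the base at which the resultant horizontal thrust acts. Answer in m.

K_a = 0.2911.
Triangular part P₁ = ½K_aγH² = 14.51 at H/3 = 0.8000 m; rectangular part P₂ = K_a q H = 29.35 at H/2 = 1.200 m.
ȳ = (P₁·0.8000 + P₂·1.200)/(P₁+P₂) = 1.068 m.

1.07 m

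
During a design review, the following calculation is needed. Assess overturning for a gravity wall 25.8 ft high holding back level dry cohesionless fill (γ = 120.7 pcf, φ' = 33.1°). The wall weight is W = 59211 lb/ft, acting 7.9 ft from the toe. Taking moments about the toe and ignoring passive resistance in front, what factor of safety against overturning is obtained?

K_a = tan²(45° − 33.1°/2) = 0.2936.
P_a = ½K_aγH² = 0.5×0.2936×120.7×25.8² = 11790 lb/ft, acting at H/3 = 8.600 ft above the base.
Overturning moment M_o = P_a × H/3 = 11790 × 8.600 = 101400.
Resisting moment M_r = W × 7.9 = 59211 × 7.9 = 467800.
FS_overturning = M_r/M_o = 467800/101400 = 4.612.

4.61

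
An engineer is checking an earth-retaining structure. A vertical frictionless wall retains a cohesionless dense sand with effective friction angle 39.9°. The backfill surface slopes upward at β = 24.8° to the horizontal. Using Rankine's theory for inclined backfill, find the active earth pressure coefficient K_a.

0.275

K_a = cos β · (cos β − √(cos²β − cos²φ)) / (cos β + √(cos²β − cos²φ)).
cos β = 0.9078, cos φ = 0.7672, √(cos²β − cos²φ) = 0.4853.
K_a = 0.9078 × (0.9078 − 0.4853)/(0.9078 + 0.4853) = 0.2753.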